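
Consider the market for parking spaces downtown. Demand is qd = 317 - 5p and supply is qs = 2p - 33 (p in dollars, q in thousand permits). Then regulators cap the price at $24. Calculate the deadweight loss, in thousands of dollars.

In a free market, 317 - 5p = 2p - 33 gives the equilibrium p* = 50, q* = 67.
Since 24 < 50, the ceiling is binding.
At p = 24: qd = 317 - 5·24 = 197 and qs = 2·24 - 33 = 15.
Quantity traded falls to 15. At q = 15 the demand price is (317 - 15)/5 = 60.4 and the supply price is (33 + 15)/2 = 24.
Deadweight loss = ½ · (60.4 - 24) · (67 - 15) = ½ · 36.4 · 52 = 946.4.

946.4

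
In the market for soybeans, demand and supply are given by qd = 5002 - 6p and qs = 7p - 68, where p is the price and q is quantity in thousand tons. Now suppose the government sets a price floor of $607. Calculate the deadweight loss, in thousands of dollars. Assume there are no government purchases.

262353

In a free market, 5002 - 6p = 7p - 68 gives the equilibrium p* = 390, q* = 2662.
The floor of 607 is above the equilibrium price 390, so it binds.
At p = 607: qd = 5002 - 6·607 = 1360 and qs = 7·607 - 68 = 4181.
Quantity traded falls to 1360. At q = 1360 the demand price is (5002 - 1360)/6 = 607 and the supply price is (68 + 1360)/7 = 204.
Deadweight loss = ½ · (607 - 204) · (2662 - 1360) = ½ · 403 · 1302 = 262353.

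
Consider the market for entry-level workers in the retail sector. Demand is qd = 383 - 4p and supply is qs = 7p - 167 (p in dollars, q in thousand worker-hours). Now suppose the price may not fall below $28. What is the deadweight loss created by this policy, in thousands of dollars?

Without the control the market clears where 383 - 4p = 7p - 167, i.e. p* = 50 and q* = 183.
The floor of 28 is below the equilibrium price 50, so it is not binding; the market clears at p* = 50, q* = 183.
Since the control does not bind, no trades are prevented and deadweight loss is zero.

0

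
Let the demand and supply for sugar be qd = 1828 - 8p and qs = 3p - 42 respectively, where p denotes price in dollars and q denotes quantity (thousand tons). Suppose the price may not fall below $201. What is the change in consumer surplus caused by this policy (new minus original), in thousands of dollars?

-10664

Setting quantity demanded equal to quantity supplied, 1828 - 8p = 3p - 42, gives p* = 170 and q* = 468.
The floor of 201 is above the equilibrium price 170, so it binds.
At p = 201: qd = 1828 - 8·201 = 220 and qs = 3·201 - 42 = 561.
Consumer surplus without the control is ½ · (228.5 - 170) · 468 = 13689.
With the floor, consumers buy 220 units at 201, so CS = ½ · (228.5 - 201) · 220 = 3025.
Change in consumer surplus = 3025 - 13689 = -10664.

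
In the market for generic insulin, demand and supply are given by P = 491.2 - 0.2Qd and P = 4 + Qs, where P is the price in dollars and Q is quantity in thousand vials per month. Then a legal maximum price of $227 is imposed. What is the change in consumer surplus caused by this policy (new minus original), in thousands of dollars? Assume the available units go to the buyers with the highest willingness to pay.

Rearranging demand gives Qd = 2456 - 5P; rearranging supply gives Qs = P - 4. Without the control the market clears where 2456 - 5P = P - 4, i.e. P* = 410 and Q* = 406.
The ceiling of 227 is below the equilibrium price 410, so it binds.
At P = 227: Qd = 2456 - 5·227 = 1321 and Qs = 227 - 4 = 223.
Consumer surplus without the control is ½ · (491.2 - 410) · 406 = 16483.6.
With the ceiling, 223 units are sold at 227 (assume they go to the highest-value buyers). The demand price at Q = 223 is 446.6, so CS = ½ · [(491.2 - 227) + (446.6 - 227)] · 223 = 53943.7.
Change in consumer surplus = 53943.7 - 16483.6 = 37460.1.

37460.1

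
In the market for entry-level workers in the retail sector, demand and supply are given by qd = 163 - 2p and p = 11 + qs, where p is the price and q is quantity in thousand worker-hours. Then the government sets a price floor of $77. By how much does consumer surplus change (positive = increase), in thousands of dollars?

-532

Rearranging supply gives qs = p - 11. Without the control the market clears where 163 - 2p = p - 11, i.e. p* = 58 and q* = 47.
Since 77 > 58, the floor is binding.
At p = 77: qd = 163 - 2·77 = 9 and qs = 77 - 11 = 66.
Consumer surplus without the control is ½ · (81.5 - 58) · 47 = 552.25.
With the floor, consumers buy 9 units at 77, so CS = ½ · (81.5 - 77) · 9 = 20.25.
Change in consumer surplus = 20.25 - 552.25 = -532.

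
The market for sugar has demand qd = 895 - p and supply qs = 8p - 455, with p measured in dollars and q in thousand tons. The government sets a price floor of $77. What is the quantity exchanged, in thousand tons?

Without the control the market clears where 895 - p = 8p - 455, i.e. p* = 150 and q* = 745.
The floor of 77 is below the equilibrium price 150, so it is not binding; the market clears at p* = 150, q* = 745.

745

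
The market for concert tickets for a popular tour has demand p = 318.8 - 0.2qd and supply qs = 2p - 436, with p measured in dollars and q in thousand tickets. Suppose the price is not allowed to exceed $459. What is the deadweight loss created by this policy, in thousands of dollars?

Rearranging demand gives qd = 1594 - 5p. Equilibrium: 1594 - 5p = 2p - 436, so 2030 = 7p and p* = 290, q* = 144.
The ceiling of 459 is above the equilibrium price 290, so it is not binding; the market clears at p* = 290, q* = 144.
Since the control does not bind, no trades are prevented and deadweight loss is zero.

0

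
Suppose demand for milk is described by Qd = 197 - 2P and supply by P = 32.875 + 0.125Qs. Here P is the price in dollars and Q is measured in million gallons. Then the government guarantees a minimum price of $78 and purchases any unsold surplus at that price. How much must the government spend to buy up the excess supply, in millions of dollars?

24960

Rearranging supply gives Qs = 8P - 263. Setting quantity demanded equal to quantity supplied, 197 - 2P = 8P - 263, gives P* = 46 and Q* = 105.
Because the floor (78) lies above the market-clearing price, it is binding.
At P = 78: Qd = 197 - 2·78 = 41 and Qs = 8·78 - 263 = 361.
Surplus = Qs - Qd = 320.
Government expenditure = surplus × support price = 320 × 78 = 24960.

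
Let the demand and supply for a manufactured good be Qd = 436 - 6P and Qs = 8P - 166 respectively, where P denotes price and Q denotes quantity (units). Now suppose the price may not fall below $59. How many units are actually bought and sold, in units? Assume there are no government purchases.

82

Without the control the market clears where 436 - 6P = 8P - 166, i.e. P* = 43 and Q* = 178.
Because the floor (59) lies above the market-clearing price, it is binding.
At P = 59: Qd = 436 - 6·59 = 82 and Qs = 8·59 - 166 = 306.
The quantity actually transacted is the short side, demand: 82.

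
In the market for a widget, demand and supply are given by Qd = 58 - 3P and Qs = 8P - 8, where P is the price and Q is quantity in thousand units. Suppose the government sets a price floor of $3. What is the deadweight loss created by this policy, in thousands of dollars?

Setting quantity demanded equal to quantity supplied, 58 - 3P = 8P - 8, gives P* = 6 and Q* = 40.
The floor of 3 is below the equilibrium price 6, so it is not binding; the market clears at P* = 6, Q* = 40.
Since the control does not bind, no trades are prevented and deadweight loss is zero.

0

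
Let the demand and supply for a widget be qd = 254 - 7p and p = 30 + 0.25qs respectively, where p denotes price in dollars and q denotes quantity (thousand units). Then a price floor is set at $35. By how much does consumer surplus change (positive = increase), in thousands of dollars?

-12.5

Rearranging supply gives qs = 4p - 120. In a free market, 254 - 7p = 4p - 120 gives the equilibrium p* = 34, q* = 16.
The floor of 35 is above the equilibrium price 34, so it binds.
At p = 35: qd = 254 - 7·35 = 9 and qs = 4·35 - 120 = 20.
Consumer surplus without the control is ½ · (254/7 - 34) · 16 = 128/7.
With the floor, consumers buy 9 units at 35, so CS = ½ · (254/7 - 35) · 9 = 81/14.
Change in consumer surplus = 81/14 - 128/7 = -12.5.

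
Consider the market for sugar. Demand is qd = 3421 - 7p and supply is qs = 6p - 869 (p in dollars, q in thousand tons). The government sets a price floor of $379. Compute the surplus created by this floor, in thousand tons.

637

In a free market, 3421 - 7p = 6p - 869 gives the equilibrium p* = 330, q* = 1111.
Since 379 > 330, the floor is binding.
At p = 379: qd = 3421 - 7·379 = 768 and qs = 6·379 - 869 = 1405.
Surplus = qs - qd = 1405 - 768 = 637.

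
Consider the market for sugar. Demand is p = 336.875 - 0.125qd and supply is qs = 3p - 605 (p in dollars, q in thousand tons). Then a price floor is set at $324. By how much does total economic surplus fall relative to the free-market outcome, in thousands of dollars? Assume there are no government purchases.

Rearranging demand gives qd = 2695 - 8p. Equilibrium: 2695 - 8p = 3p - 605, so 3300 = 11p and p* = 300, q* = 295.
Since 324 > 300, the floor is binding.
At p = 324: qd = 2695 - 8·324 = 103 and qs = 3·324 - 605 = 367.
Quantity traded falls to 103. At q = 103 the demand price is (2695 - 103)/8 = 324 and the supply price is (605 + 103)/3 = 236.
Deadweight loss = ½ · (324 - 236) · (295 - 103) = ½ · 88 · 192 = 8448.

8448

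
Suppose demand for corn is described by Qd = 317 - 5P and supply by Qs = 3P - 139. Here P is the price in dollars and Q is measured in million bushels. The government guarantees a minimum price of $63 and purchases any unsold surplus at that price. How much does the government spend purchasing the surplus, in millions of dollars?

3024

Without the control the market clears where 317 - 5P = 3P - 139, i.e. P* = 57 and Q* = 32.
Since 63 > 57, the floor is binding.
At P = 63: Qd = 317 - 5·63 = 2 and Qs = 3·63 - 139 = 50.
Surplus = Qs - Qd = 48.
Government expenditure = surplus × support price = 48 × 63 = 3024.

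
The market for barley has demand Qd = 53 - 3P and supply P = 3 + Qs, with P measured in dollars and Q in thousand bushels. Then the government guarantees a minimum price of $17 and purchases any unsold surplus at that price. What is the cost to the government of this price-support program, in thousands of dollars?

204

Rearranging supply gives Qs = P - 3. Without the control the market clears where 53 - 3P = P - 3, i.e. P* = 14 and Q* = 11.
The floor of 17 is above the equilibrium price 14, so it binds.
At P = 17: Qd = 53 - 3·17 = 2 and Qs = 17 - 3 = 14.
Surplus = Qs - Qd = 12.
Government expenditure = surplus × support price = 12 × 17 = 204.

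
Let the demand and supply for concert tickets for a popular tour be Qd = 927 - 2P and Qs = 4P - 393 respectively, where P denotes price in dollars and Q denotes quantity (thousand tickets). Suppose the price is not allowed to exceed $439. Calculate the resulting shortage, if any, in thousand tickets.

Equilibrium: 927 - 2P = 4P - 393, so 1320 = 6P and P* = 220, Q* = 487.
Since 439 is above P* = 220, the ceiling does not bind and the free-market outcome prevails.
Since the control does not bind, there is no shortage.

0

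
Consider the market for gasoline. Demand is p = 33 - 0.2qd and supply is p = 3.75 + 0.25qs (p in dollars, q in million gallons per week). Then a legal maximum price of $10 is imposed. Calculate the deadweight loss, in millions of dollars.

Rearranging demand gives qd = 165 - 5p; rearranging supply gives qs = 4p - 15. Without the control the market clears where 165 - 5p = 4p - 15, i.e. p* = 20 and q* = 65.
The ceiling of 10 is below the equilibrium price 20, so it binds.
At p = 10: qd = 165 - 5·10 = 115 and qs = 4·10 - 15 = 25.
Quantity traded falls to 25. At q = 25 the demand price is (165 - 25)/5 = 28 and the supply price is (15 + 25)/4 = 10.
Deadweight loss = ½ · (28 - 10) · (65 - 25) = ½ · 18 · 40 = 360.

360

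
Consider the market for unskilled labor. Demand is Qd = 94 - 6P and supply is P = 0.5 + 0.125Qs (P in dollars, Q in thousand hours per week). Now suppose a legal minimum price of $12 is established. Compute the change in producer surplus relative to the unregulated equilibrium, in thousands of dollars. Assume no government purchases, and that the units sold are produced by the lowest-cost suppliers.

53.75

Rearranging supply gives Qs = 8P - 4. In a free market, 94 - 6P = 8P - 4 gives the equilibrium P* = 7, Q* = 52.
Since 12 > 7, the floor is binding.
At P = 12: Qd = 94 - 6·12 = 22 and Qs = 8·12 - 4 = 92.
Producer surplus without the control is ½ · (7 - 0.5) · 52 = 169.
With the floor, 22 units are sold at 12. The supply price at Q = 22 is 3.25, so PS = ½ · [(12 - 0.5) + (12 - 3.25)] · 22 = 222.75.
Change in producer surplus = 222.75 - 169 = 53.75.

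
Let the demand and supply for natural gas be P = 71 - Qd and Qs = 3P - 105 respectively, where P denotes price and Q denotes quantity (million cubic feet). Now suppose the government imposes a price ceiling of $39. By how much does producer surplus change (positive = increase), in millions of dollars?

Rearranging demand gives Qd = 71 - P. Setting quantity demanded equal to quantity supplied, 71 - P = 3P - 105, gives P* = 44 and Q* = 27.
The ceiling of 39 is below the equilibrium price 44, so it binds.
At P = 39: Qd = 71 - 39 = 32 and Qs = 3·39 - 105 = 12.
Producer surplus without the control is ½ · (44 - 35) · 27 = 121.5.
With the ceiling, producers sell 12 units at 39, so PS = ½ · (39 - 35) · 12 = 24.
Change in producer surplus = 24 - 121.5 = -97.5.

-97.5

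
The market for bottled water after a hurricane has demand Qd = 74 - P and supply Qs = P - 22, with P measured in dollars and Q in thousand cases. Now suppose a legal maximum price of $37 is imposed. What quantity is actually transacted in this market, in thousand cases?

15

Without the control the market clears where 74 - P = P - 22, i.e. P* = 48 and Q* = 26.
The ceiling of 37 is below the equilibrium price 48, so it binds.
At P = 37: Qd = 74 - 37 = 37 and Qs = 37 - 22 = 15.
The quantity actually transacted is the short side, supply: 15.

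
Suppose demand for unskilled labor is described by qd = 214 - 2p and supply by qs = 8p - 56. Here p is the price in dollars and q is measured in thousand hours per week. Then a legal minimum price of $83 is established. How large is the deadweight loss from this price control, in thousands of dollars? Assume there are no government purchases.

3920

Setting quantity demanded equal to quantity supplied, 214 - 2p = 8p - 56, gives p* = 27 and q* = 160.
Because the floor (83) lies above the market-clearing price, it is binding.
At p = 83: qd = 214 - 2·83 = 48 and qs = 8·83 - 56 = 608.
Quantity traded falls to 48. At q = 48 the demand price is (214 - 48)/2 = 83 and the supply price is (56 + 48)/8 = 13.
Deadweight loss = ½ · (83 - 13) · (160 - 48) = ½ · 70 · 112 = 3920.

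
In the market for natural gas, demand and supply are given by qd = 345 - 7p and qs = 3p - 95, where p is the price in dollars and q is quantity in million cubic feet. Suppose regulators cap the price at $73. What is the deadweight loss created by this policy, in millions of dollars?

Setting quantity demanded equal to quantity supplied, 345 - 7p = 3p - 95, gives p* = 44 and q* = 37.
Since 73 is above p* = 44, the ceiling does not bind and the free-market outcome prevails.
Since the control does not bind, no trades are prevented and deadweight loss is zero.

0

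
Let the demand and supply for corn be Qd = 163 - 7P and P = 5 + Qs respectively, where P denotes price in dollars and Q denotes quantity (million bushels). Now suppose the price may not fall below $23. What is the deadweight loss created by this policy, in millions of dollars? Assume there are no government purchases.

Rearranging supply gives Qs = P - 5. Setting quantity demanded equal to quantity supplied, 163 - 7P = P - 5, gives P* = 21 and Q* = 16.
The floor of 23 is above the equilibrium price 21, so it binds.
At P = 23: Qd = 163 - 7·23 = 2 and Qs = 23 - 5 = 18.
Quantity traded falls to 2. At Q = 2 the demand price is (163 - 2)/7 = 23 and the supply price is 5 + 2 = 7.
Deadweight loss = ½ · (23 - 7) · (16 - 2) = ½ · 16 · 14 = 112.

112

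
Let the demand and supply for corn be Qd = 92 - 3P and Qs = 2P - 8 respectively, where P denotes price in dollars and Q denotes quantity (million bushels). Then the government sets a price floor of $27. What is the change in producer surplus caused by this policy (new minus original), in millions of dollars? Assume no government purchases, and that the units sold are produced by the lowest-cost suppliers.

-33.25

Setting quantity demanded equal to quantity supplied, 92 - 3P = 2P - 8, gives P* = 20 and Q* = 32.
The floor of 27 is above the equilibrium price 20, so it binds.
At P = 27: Qd = 92 - 3·27 = 11 and Qs = 2·27 - 8 = 46.
Producer surplus without the control is ½ · (20 - 4) · 32 = 256.
With the floor, 11 units are sold at 27. The supply price at Q = 11 is 9.5, so PS = ½ · [(27 - 4) + (27 - 9.5)] · 11 = 222.75.
Change in producer surplus = 222.75 - 256 = -33.25.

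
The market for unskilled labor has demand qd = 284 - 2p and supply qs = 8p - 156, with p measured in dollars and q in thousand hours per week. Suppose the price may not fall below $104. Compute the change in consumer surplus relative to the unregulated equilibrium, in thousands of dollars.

Without the control the market clears where 284 - 2p = 8p - 156, i.e. p* = 44 and q* = 196.
Since 104 > 44, the floor is binding.
At p = 104: qd = 284 - 2·104 = 76 and qs = 8·104 - 156 = 676.
Consumer surplus without the control is ½ · (142 - 44) · 196 = 9604.
With the floor, consumers buy 76 units at 104, so CS = ½ · (142 - 104) · 76 = 1444.
Change in consumer surplus = 1444 - 9604 = -8160.

-8160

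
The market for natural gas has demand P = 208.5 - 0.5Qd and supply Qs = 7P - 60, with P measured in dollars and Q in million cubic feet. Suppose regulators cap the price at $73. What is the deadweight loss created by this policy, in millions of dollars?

Rearranging demand gives Qd = 417 - 2P. Without the control the market clears where 417 - 2P = 7P - 60, i.e. P* = 53 and Q* = 311.
The ceiling of 73 is above the equilibrium price 53, so it is not binding; the market clears at P* = 53, Q* = 311.
Since the control does not bind, no trades are prevented and deadweight loss is zero.

0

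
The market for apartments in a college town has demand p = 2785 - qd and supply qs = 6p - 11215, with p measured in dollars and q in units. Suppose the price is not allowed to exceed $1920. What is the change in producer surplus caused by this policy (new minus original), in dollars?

-43600

Rearranging demand gives qd = 2785 - p. Without the control the market clears where 2785 - p = 6p - 11215, i.e. p* = 2000 and q* = 785.
Because the ceiling (1920) lies below the market-clearing price, it is binding.
At p = 1920: qd = 2785 - 1920 = 865 and qs = 6·1920 - 11215 = 305.
Producer surplus without the control is ½ · (2000 - 11215/6) · 785 = 616225/12.
With the ceiling, producers sell 305 units at 1920, so PS = ½ · (1920 - 11215/6) · 305 = 93025/12.
Change in producer surplus = 93025/12 - 616225/12 = -43600.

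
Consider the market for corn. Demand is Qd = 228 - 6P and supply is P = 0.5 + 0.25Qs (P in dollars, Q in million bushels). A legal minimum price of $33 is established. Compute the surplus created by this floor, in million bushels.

100

Rearranging supply gives Qs = 4P - 2. Equilibrium: 228 - 6P = 4P - 2, so 230 = 10P and P* = 23, Q* = 90.
Because the floor (33) lies above the market-clearing price, it is binding.
At P = 33: Qd = 228 - 6·33 = 30 and Qs = 4·33 - 2 = 130.
Surplus = Qs - Qd = 130 - 30 = 100.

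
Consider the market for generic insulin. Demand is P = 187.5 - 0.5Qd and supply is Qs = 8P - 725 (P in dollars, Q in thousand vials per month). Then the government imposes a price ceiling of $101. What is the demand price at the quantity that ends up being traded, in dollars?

Rearranging demand gives Qd = 375 - 2P. Without the control the market clears where 375 - 2P = 8P - 725, i.e. P* = 110 and Q* = 155.
Since 101 < 110, the ceiling is binding.
At P = 101: Qd = 375 - 2·101 = 173 and Qs = 8·101 - 725 = 83.
Only 83 units reach the market. On the demand curve, the marginal buyer's willingness to pay at Q = 83 is (375 - 83)/2 = 146.

146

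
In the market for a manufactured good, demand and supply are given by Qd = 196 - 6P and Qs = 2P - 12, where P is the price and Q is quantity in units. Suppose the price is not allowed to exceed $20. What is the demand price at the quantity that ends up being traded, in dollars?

In a free market, 196 - 6P = 2P - 12 gives the equilibrium P* = 26, Q* = 40.
Since 20 < 26, the ceiling is binding.
At P = 20: Qd = 196 - 6·20 = 76 and Qs = 2·20 - 12 = 28.
Only 28 units reach the market. On the demand curve, the marginal buyer's willingness to pay at Q = 28 is (196 - 28)/6 = 28.

28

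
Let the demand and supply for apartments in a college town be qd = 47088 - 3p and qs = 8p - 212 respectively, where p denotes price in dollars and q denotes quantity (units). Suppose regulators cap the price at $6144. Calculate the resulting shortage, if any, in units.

0

Setting quantity demanded equal to quantity supplied, 47088 - 3p = 8p - 212, gives p* = 4300 and q* = 34188.
Since 6144 is above p* = 4300, the ceiling does not bind and the free-market outcome prevails.
Since the control does not bind, there is no shortage.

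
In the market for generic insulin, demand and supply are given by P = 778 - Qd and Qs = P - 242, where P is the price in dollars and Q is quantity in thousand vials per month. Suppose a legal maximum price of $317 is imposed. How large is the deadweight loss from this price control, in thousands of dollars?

Rearranging demand gives Qd = 778 - P. Setting quantity demanded equal to quantity supplied, 778 - P = P - 242, gives P* = 510 and Q* = 268.
The ceiling of 317 is below the equilibrium price 510, so it binds.
At P = 317: Qd = 778 - 317 = 461 and Qs = 317 - 242 = 75.
Quantity traded falls to 75. At Q = 75 the demand price is 778 - 75 = 703 and the supply price is 242 + 75 = 317.
Deadweight loss = ½ · (703 - 317) · (268 - 75) = ½ · 386 · 193 = 37249.

37249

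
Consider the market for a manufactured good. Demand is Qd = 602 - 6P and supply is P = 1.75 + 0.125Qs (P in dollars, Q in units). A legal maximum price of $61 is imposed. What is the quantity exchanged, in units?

Rearranging supply gives Qs = 8P - 14. In a free market, 602 - 6P = 8P - 14 gives the equilibrium P* = 44, Q* = 338.
Since 61 is above P* = 44, the ceiling does not bind and the free-market outcome prevails.

338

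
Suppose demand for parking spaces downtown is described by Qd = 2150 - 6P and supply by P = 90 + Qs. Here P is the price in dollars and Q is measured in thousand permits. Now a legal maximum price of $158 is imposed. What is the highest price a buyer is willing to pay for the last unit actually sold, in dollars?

Rearranging supply gives Qs = P - 90. Equilibrium: 2150 - 6P = P - 90, so 2240 = 7P and P* = 320, Q* = 230.
Since 158 < 320, the ceiling is binding.
At P = 158: Qd = 2150 - 6·158 = 1202 and Qs = 158 - 90 = 68.
Only 68 units reach the market. On the demand curve, the marginal buyer's willingness to pay at Q = 68 is (2150 - 68)/6 = 347.

347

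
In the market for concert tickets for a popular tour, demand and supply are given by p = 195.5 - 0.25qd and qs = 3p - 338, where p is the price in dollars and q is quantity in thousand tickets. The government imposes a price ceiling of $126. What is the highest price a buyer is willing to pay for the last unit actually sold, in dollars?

Rearranging demand gives qd = 782 - 4p. Without the control the market clears where 782 - 4p = 3p - 338, i.e. p* = 160 and q* = 142.
Because the ceiling (126) lies below the market-clearing price, it is binding.
At p = 126: qd = 782 - 4·126 = 278 and qs = 3·126 - 338 = 40.
Only 40 units reach the market. On the demand curve, the marginal buyer's willingness to pay at q = 40 is (782 - 40)/4 = 185.5.

185.5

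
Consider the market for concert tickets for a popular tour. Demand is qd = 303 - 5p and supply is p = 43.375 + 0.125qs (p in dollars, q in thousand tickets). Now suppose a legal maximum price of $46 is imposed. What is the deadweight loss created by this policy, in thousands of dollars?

Rearranging supply gives qs = 8p - 347. Equilibrium: 303 - 5p = 8p - 347, so 650 = 13p and p* = 50, q* = 53.
Since 46 < 50, the ceiling is binding.
At p = 46: qd = 303 - 5·46 = 73 and qs = 8·46 - 347 = 21.
Quantity traded falls to 21. At q = 21 the demand price is (303 - 21)/5 = 56.4 and the supply price is (347 + 21)/8 = 46.
Deadweight loss = ½ · (56.4 - 46) · (53 - 21) = ½ · 10.4 · 32 = 166.4.

166.4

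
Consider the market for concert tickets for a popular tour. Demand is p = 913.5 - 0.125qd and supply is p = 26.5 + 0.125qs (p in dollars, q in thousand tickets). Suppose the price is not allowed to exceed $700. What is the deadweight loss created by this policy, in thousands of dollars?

Rearranging demand gives qd = 7308 - 8p; rearranging supply gives qs = 8p - 212. Equilibrium: 7308 - 8p = 8p - 212, so 7520 = 16p and p* = 470, q* = 3548.
Since 700 is above p* = 470, the ceiling does not bind and the free-market outcome prevails.
Since the control does not bind, no trades are prevented and deadweight loss is zero.

0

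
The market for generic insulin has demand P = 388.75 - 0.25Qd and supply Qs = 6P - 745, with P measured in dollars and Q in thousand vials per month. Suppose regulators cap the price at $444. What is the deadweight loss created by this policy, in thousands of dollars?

0

Rearranging demand gives Qd = 1555 - 4P. Setting quantity demanded equal to quantity supplied, 1555 - 4P = 6P - 745, gives P* = 230 and Q* = 635.
The ceiling of 444 is above the equilibrium price 230, so it is not binding; the market clears at P* = 230, Q* = 635.
Since the control does not bind, no trades are prevented and deadweight loss is zero.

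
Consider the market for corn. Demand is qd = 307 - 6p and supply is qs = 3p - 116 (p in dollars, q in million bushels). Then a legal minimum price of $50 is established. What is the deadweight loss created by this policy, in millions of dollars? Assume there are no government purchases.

Equilibrium: 307 - 6p = 3p - 116, so 423 = 9p and p* = 47, q* = 25.
Since 50 > 47, the floor is binding.
At p = 50: qd = 307 - 6·50 = 7 and qs = 3·50 - 116 = 34.
Quantity traded falls to 7. At q = 7 the demand price is (307 - 7)/6 = 50 and the supply price is (116 + 7)/3 = 41.
Deadweight loss = ½ · (50 - 41) · (25 - 7) = ½ · 9 · 18 = 81.

81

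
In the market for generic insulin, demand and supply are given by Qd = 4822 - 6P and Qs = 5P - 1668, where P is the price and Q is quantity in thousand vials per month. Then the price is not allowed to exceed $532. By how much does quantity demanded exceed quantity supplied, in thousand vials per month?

Without the control the market clears where 4822 - 6P = 5P - 1668, i.e. P* = 590 and Q* = 1282.
Because the ceiling (532) lies below the market-clearing price, it is binding.
At P = 532: Qd = 4822 - 6·532 = 1630 and Qs = 5·532 - 1668 = 992.
Shortage = Qd - Qs = 1630 - 992 = 638.

638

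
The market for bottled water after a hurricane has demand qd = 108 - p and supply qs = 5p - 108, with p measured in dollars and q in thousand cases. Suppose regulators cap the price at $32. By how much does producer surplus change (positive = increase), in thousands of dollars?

Without the control the market clears where 108 - p = 5p - 108, i.e. p* = 36 and q* = 72.
The ceiling of 32 is below the equilibrium price 36, so it binds.
At p = 32: qd = 108 - 32 = 76 and qs = 5·32 - 108 = 52.
Producer surplus without the control is ½ · (36 - 21.6) · 72 = 518.4.
With the ceiling, producers sell 52 units at 32, so PS = ½ · (32 - 21.6) · 52 = 270.4.
Change in producer surplus = 270.4 - 518.4 = -248.

-248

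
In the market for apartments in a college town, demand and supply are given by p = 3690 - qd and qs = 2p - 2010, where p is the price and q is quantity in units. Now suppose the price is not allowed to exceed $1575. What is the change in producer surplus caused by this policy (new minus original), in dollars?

-476125

Rearranging demand gives qd = 3690 - p. Equilibrium: 3690 - p = 2p - 2010, so 5700 = 3p and p* = 1900, q* = 1790.
Because the ceiling (1575) lies below the market-clearing price, it is binding.
At p = 1575: qd = 3690 - 1575 = 2115 and qs = 2·1575 - 2010 = 1140.
Producer surplus without the control is ½ · (1900 - 1005) · 1790 = 801025.
With the ceiling, producers sell 1140 units at 1575, so PS = ½ · (1575 - 1005) · 1140 = 324900.
Change in producer surplus = 324900 - 801025 = -476125.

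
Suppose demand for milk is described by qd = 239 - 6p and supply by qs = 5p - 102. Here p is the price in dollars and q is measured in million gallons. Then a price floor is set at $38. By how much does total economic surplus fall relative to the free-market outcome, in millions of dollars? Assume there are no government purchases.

Without the control the market clears where 239 - 6p = 5p - 102, i.e. p* = 31 and q* = 53.
Since 38 > 31, the floor is binding.
At p = 38: qd = 239 - 6·38 = 11 and qs = 5·38 - 102 = 88.
Quantity traded falls to 11. At q = 11 the demand price is (239 - 11)/6 = 38 and the supply price is (102 + 11)/5 = 22.6.
Deadweight loss = ½ · (38 - 22.6) · (53 - 11) = ½ · 15.4 · 42 = 323.4.

323.4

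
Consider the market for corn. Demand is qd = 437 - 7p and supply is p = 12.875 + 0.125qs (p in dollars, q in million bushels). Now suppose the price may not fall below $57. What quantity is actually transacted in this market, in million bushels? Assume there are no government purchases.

Rearranging supply gives qs = 8p - 103. Setting quantity demanded equal to quantity supplied, 437 - 7p = 8p - 103, gives p* = 36 and q* = 185.
Since 57 > 36, the floor is binding.
At p = 57: qd = 437 - 7·57 = 38 and qs = 8·57 - 103 = 353.
The quantity actually transacted is the short side, demand: 38.

38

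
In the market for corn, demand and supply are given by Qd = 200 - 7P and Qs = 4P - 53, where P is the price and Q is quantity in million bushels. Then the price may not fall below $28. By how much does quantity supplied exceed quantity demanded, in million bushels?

Equilibrium: 200 - 7P = 4P - 53, so 253 = 11P and P* = 23, Q* = 39.
The floor of 28 is above the equilibrium price 23, so it binds.
At P = 28: Qd = 200 - 7·28 = 4 and Qs = 4·28 - 53 = 59.
Surplus = Qs - Qd = 59 - 4 = 55.

55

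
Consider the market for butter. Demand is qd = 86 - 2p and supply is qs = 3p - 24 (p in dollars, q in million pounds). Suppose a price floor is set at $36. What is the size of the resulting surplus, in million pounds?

Without the control the market clears where 86 - 2p = 3p - 24, i.e. p* = 22 and q* = 42.
Since 36 > 22, the floor is binding.
At p = 36: qd = 86 - 2·36 = 14 and qs = 3·36 - 24 = 84.
Surplus = qs - qd = 84 - 14 = 70.

70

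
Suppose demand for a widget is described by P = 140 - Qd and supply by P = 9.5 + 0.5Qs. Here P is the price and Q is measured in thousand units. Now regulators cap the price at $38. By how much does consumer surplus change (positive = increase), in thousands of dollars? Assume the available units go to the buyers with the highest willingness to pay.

Rearranging demand gives Qd = 140 - P; rearranging supply gives Qs = 2P - 19. In a free market, 140 - P = 2P - 19 gives the equilibrium P* = 53, Q* = 87.
The ceiling of 38 is below the equilibrium price 53, so it binds.
At P = 38: Qd = 140 - 38 = 102 and Qs = 2·38 - 19 = 57.
Consumer surplus without the control is ½ · (140 - 53) · 87 = 3784.5.
With the ceiling, 57 units are sold at 38 (assume they go to the highest-value buyers). The demand price at Q = 57 is 83, so CS = ½ · [(140 - 38) + (83 - 38)] · 57 = 4189.5.
Change in consumer surplus = 4189.5 - 3784.5 = 405.

405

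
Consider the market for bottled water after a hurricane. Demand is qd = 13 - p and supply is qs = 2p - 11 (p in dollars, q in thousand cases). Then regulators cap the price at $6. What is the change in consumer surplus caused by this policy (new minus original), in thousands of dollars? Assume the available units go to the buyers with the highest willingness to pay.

Without the control the market clears where 13 - p = 2p - 11, i.e. p* = 8 and q* = 5.
Because the ceiling (6) lies below the market-clearing price, it is binding.
At p = 6: qd = 13 - 6 = 7 and qs = 2·6 - 11 = 1.
Consumer surplus without the control is ½ · (13 - 8) · 5 = 12.5.
With the ceiling, 1 units are sold at 6 (assume they go to the highest-value buyers). The demand price at q = 1 is 12, so CS = ½ · [(13 - 6) + (12 - 6)] · 1 = 6.5.
Change in consumer surplus = 6.5 - 12.5 = -6.

-6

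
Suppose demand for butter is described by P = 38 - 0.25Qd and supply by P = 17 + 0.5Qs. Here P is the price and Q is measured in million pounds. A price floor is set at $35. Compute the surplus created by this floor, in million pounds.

Rearranging demand gives Qd = 152 - 4P; rearranging supply gives Qs = 2P - 34. Setting quantity demanded equal to quantity supplied, 152 - 4P = 2P - 34, gives P* = 31 and Q* = 28.
Because the floor (35) lies above the market-clearing price, it is binding.
At P = 35: Qd = 152 - 4·35 = 12 and Qs = 2·35 - 34 = 36.
Surplus = Qs - Qd = 36 - 12 = 24.

24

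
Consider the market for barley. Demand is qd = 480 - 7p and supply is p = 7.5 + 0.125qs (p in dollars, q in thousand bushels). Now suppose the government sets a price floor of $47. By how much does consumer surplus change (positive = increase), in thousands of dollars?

-2084.5

Rearranging supply gives qs = 8p - 60. Equilibrium: 480 - 7p = 8p - 60, so 540 = 15p and p* = 36, q* = 228.
Since 47 > 36, the floor is binding.
At p = 47: qd = 480 - 7·47 = 151 and qs = 8·47 - 60 = 316.
Consumer surplus without the control is ½ · (480/7 - 36) · 228 = 25992/7.
With the floor, consumers buy 151 units at 47, so CS = ½ · (480/7 - 47) · 151 = 22801/14.
Change in consumer surplus = 22801/14 - 25992/7 = -2084.5.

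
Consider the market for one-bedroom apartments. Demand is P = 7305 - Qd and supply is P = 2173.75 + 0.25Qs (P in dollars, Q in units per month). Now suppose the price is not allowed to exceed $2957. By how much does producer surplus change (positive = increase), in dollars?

-879417

Rearranging demand gives Qd = 7305 - P; rearranging supply gives Qs = 4P - 8695. Equilibrium: 7305 - P = 4P - 8695, so 16000 = 5P and P* = 3200, Q* = 4105.
The ceiling of 2957 is below the equilibrium price 3200, so it binds.
At P = 2957: Qd = 7305 - 2957 = 4348 and Qs = 4·2957 - 8695 = 3133.
Producer surplus without the control is ½ · (3200 - 2173.75) · 4105 = 2106378.125.
With the ceiling, producers sell 3133 units at 2957, so PS = ½ · (2957 - 2173.75) · 3133 = 1226961.125.
Change in producer surplus = 1226961.125 - 2106378.125 = -879417.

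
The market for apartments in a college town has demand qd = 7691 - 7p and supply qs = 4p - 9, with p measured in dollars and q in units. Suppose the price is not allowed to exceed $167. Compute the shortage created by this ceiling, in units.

5863

Without the control the market clears where 7691 - 7p = 4p - 9, i.e. p* = 700 and q* = 2791.
Since 167 < 700, the ceiling is binding.
At p = 167: qd = 7691 - 7·167 = 6522 and qs = 4·167 - 9 = 659.
Shortage = qd - qs = 6522 - 659 = 5863.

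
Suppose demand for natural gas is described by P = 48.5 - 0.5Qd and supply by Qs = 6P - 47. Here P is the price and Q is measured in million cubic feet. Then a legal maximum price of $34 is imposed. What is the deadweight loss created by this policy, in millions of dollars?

Rearranging demand gives Qd = 97 - 2P. Equilibrium: 97 - 2P = 6P - 47, so 144 = 8P and P* = 18, Q* = 61.
The ceiling of 34 is above the equilibrium price 18, so it is not binding; the market clears at P* = 18, Q* = 61.
Since the control does not bind, no trades are prevented and deadweight loss is zero.

0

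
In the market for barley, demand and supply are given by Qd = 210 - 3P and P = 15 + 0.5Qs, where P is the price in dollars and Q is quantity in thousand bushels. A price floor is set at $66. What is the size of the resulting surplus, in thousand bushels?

90

Rearranging supply gives Qs = 2P - 30. In a free market, 210 - 3P = 2P - 30 gives the equilibrium P* = 48, Q* = 66.
Since 66 > 48, the floor is binding.
At P = 66: Qd = 210 - 3·66 = 12 and Qs = 2·66 - 30 = 102.
Surplus = Qs - Qd = 102 - 12 = 90.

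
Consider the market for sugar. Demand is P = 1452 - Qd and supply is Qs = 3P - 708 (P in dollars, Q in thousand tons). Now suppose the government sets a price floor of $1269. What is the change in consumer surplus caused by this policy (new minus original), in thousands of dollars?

Rearranging demand gives Qd = 1452 - P. Equilibrium: 1452 - P = 3P - 708, so 2160 = 4P and P* = 540, Q* = 912.
Because the floor (1269) lies above the market-clearing price, it is binding.
At P = 1269: Qd = 1452 - 1269 = 183 and Qs = 3·1269 - 708 = 3099.
Consumer surplus without the control is ½ · (1452 - 540) · 912 = 415872.
With the floor, consumers buy 183 units at 1269, so CS = ½ · (1452 - 1269) · 183 = 16744.5.
Change in consumer surplus = 16744.5 - 415872 = -399127.5.

-399127.5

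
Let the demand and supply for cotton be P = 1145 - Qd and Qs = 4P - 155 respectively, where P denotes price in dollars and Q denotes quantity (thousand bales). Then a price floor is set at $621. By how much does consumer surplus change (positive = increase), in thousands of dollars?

Rearranging demand gives Qd = 1145 - P. Equilibrium: 1145 - P = 4P - 155, so 1300 = 5P and P* = 260, Q* = 885.
Since 621 > 260, the floor is binding.
At P = 621: Qd = 1145 - 621 = 524 and Qs = 4·621 - 155 = 2329.
Consumer surplus without the control is ½ · (1145 - 260) · 885 = 391612.5.
With the floor, consumers buy 524 units at 621, so CS = ½ · (1145 - 621) · 524 = 137288.
Change in consumer surplus = 137288 - 391612.5 = -254324.5.

-254324.5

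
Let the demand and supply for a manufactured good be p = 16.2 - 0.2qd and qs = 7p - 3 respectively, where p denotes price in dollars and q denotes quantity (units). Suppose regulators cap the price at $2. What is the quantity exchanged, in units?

11

Rearranging demand gives qd = 81 - 5p. Equilibrium: 81 - 5p = 7p - 3, so 84 = 12p and p* = 7, q* = 46.
Since 2 < 7, the ceiling is binding.
At p = 2: qd = 81 - 5·2 = 71 and qs = 7·2 - 3 = 11.
The quantity actually transacted is the short side, supply: 11.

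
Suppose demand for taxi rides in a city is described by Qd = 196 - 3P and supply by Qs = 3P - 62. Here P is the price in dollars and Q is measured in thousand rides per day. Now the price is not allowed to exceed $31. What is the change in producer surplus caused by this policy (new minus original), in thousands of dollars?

-588

Setting quantity demanded equal to quantity supplied, 196 - 3P = 3P - 62, gives P* = 43 and Q* = 67.
Because the ceiling (31) lies below the market-clearing price, it is binding.
At P = 31: Qd = 196 - 3·31 = 103 and Qs = 3·31 - 62 = 31.
Producer surplus without the control is ½ · (43 - 62/3) · 67 = 4489/6.
With the ceiling, producers sell 31 units at 31, so PS = ½ · (31 - 62/3) · 31 = 961/6.
Change in producer surplus = 961/6 - 4489/6 = -588.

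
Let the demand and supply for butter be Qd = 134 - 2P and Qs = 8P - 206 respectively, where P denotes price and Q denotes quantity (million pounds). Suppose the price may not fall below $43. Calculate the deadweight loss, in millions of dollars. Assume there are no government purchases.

101.25

Without the control the market clears where 134 - 2P = 8P - 206, i.e. P* = 34 and Q* = 66.
Because the floor (43) lies above the market-clearing price, it is binding.
At P = 43: Qd = 134 - 2·43 = 48 and Qs = 8·43 - 206 = 138.
Quantity traded falls to 48. At Q = 48 the demand price is (134 - 48)/2 = 43 and the supply price is (206 + 48)/8 = 31.75.
Deadweight loss = ½ · (43 - 31.75) · (66 - 48) = ½ · 11.25 · 18 = 101.25.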